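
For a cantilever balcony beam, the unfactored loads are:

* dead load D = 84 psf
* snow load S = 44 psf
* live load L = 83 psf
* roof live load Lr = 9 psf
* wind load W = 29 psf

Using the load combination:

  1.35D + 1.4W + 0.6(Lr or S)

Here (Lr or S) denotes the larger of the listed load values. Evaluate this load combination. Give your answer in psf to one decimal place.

180.4 psf

(Lr or S) → S = 44 psf.
1.35(84) + 1.4(29) + 0.6(44) = 180.4
q_u = 180.4 psf.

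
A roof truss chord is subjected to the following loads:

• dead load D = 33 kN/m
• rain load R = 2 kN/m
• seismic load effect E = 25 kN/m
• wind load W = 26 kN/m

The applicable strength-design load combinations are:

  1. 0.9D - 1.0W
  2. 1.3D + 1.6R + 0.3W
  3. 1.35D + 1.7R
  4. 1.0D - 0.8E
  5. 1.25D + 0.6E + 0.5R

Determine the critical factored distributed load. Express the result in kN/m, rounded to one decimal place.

1. 0.9(33) - 1.0(26) = 29.7 - 26.0 = 3.7
2. 1.3(33) + 1.6(2) + 0.3(26) = 42.9 + 3.2 + 7.8 = 53.9
3. 1.35(33) + 1.7(2) = 44.6 + 3.4 = 48.0
4. 1.0(33) - 0.8(25) = 33.0 - 20.0 = 13.0
5. 1.25(33) + 0.6(25) + 0.5(2) = 41.3 + 15.0 + 1.0 = 57.3
Combination 5 governs: w_u = 57.3 kN/m.

57.3 kN/m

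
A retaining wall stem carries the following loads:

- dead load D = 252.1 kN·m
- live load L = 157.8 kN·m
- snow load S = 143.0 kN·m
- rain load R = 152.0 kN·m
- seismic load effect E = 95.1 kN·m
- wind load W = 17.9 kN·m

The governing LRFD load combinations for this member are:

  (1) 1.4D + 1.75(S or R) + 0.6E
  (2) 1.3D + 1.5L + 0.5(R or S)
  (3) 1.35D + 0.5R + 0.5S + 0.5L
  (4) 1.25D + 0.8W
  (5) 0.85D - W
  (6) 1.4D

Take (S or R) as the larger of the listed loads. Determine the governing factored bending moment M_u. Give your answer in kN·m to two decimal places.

676.00 kN·m

(S or R) → R = 152.0 kN·m; (R or S) → R = 152.0 kN·m.
(1) 1.4(252.1) + 1.75(152.0) + 0.6(95.1) = 352.94 + 266.00 + 57.06 = 676.00
(2) 1.3(252.1) + 1.5(157.8) + 0.5(152.0) = 327.73 + 236.70 + 76.00 = 640.43
(3) 1.35(252.1) + 0.5(152.0) + 0.5(143.0) + 0.5(157.8) = 340.34 + 76.00 + 71.50 + 78.90 = 566.74
(4) 1.25(252.1) + 0.8(17.9) = 315.13 + 14.32 = 329.45
(5) 0.85(252.1) - 1.0(17.9) = 214.29 - 17.90 = 196.39
(6) 1.4(252.1) = 352.94
The controlling combination is 1, giving 676.00 kN·m.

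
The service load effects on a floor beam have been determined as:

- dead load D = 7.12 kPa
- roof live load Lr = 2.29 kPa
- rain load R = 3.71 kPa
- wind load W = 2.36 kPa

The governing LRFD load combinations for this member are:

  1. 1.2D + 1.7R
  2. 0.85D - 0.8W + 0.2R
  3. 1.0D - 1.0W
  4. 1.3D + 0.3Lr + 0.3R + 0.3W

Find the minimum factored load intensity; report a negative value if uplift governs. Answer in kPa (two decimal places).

1. 1.2(7.12) + 1.7(3.71) = 8.54 + 6.31 = 14.85
2. 0.85(7.12) - 0.8(2.36) + 0.2(3.71) = 4.91
3. 1.0(7.12) - 1.0(2.36) = 7.12 - 2.36 = 4.76
4. 1.3(7.12) + 0.3(2.29) + 0.3(3.71) + 0.3(2.36) = 11.76
Combination 3 gives the minimum: 4.76 kPa.

4.76 kPa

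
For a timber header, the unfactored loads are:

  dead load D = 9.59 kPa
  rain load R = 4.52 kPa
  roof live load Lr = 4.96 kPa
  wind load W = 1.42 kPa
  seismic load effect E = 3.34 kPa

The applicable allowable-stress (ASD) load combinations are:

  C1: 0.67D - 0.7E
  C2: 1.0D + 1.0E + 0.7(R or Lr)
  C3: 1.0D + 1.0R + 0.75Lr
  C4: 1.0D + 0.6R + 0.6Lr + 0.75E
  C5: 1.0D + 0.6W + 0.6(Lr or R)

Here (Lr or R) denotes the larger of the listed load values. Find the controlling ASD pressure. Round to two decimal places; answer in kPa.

17.83 kPa

(R or Lr) → Lr = 4.96 kPa; (Lr or R) → Lr = 4.96 kPa.
C1: 0.67(9.59) - 0.7(3.34) = 6.43 - 2.34 = 4.09
C2: 1.0(9.59) + 1.0(3.34) + 0.7(4.96) = 9.59 + 3.34 + 3.47 = 16.40
C3: 1.0(9.59) + 1.0(4.52) + 0.75(4.96) = 9.59 + 4.52 + 3.72 = 17.83
C4: 1.0(9.59) + 0.6(4.52) + 0.6(4.96) + 0.75(3.34) = 17.78
C5: 1.0(9.59) + 0.6(1.42) + 0.6(4.96) = 9.59 + 0.85 + 2.98 = 13.42
Combination 3 governs: p = 17.83 kPa.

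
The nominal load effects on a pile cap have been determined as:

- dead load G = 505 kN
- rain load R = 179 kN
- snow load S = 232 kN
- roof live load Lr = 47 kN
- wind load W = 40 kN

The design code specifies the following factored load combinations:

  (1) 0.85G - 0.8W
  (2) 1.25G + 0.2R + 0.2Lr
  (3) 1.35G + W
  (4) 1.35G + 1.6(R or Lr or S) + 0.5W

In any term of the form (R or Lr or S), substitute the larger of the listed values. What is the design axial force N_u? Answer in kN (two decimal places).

(R or Lr or S) → S = 232 kN.
(1) 0.85(505) - 0.8(40) = 429.25 - 32.00 = 397.25
(2) 1.25(505) + 0.2(179) + 0.2(47) = 631.25 + 35.80 + 9.40 = 676.45
(3) 1.35(505) + 1.0(40) = 681.75 + 40.00 = 721.75
(4) 1.35(505) + 1.6(232) + 0.5(40) = 681.75 + 371.20 + 20.00 = 1072.95
The controlling combination is 4, giving 1072.95 kN.

1072.95 kN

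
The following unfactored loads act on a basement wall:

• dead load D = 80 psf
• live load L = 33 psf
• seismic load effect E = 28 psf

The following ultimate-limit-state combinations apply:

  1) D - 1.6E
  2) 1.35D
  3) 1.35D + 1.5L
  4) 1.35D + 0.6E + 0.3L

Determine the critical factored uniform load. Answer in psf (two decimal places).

1) 1.0(80) - 1.6(28) = 80.00 - 44.80 = 35.20
2) 1.35(80) = 108.00
3) 1.35(80) + 1.5(33) = 108.00 + 49.50 = 157.50
4) 1.35(80) + 0.6(28) + 0.3(33) = 108.00 + 16.80 + 9.90 = 134.70
Maximum is from combination 3.

157.50 psf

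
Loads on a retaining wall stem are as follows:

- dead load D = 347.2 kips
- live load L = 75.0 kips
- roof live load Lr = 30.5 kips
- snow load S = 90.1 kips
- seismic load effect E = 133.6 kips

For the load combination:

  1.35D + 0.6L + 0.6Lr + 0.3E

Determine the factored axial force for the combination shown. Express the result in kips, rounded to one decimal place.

572.1 kips

1.35(347.2) + 0.6(75.0) + 0.6(30.5) + 0.3(133.6) = 572.1
P_u = 572.1 kips.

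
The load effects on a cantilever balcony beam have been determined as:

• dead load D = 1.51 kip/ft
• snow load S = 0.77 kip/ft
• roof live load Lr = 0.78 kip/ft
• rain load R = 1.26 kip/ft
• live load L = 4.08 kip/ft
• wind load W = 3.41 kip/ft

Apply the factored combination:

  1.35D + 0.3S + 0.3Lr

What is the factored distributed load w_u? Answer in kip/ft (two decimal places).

2.50 kip/ft

1.35(1.51) + 0.3(0.77) + 0.3(0.78) = 2.04 + 0.23 + 0.23 = 2.50
w_u = 2.50 kip/ft.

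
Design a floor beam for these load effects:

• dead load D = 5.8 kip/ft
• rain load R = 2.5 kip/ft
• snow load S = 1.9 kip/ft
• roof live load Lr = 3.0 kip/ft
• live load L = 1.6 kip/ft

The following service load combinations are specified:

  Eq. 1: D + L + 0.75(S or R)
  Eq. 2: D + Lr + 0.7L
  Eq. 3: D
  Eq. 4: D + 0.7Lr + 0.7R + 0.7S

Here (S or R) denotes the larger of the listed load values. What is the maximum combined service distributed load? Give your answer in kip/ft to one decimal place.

(S or R) → R = 2.5 kip/ft.
Eq. 1: 1.0(5.8) + 1.0(1.6) + 0.75(2.5) = 5.8 + 1.6 + 1.9 = 9.3
Eq. 2: 1.0(5.8) + 1.0(3.0) + 0.7(1.6) = 5.8 + 3.0 + 1.1 = 9.9
Eq. 3: 1.0(5.8) = 5.8
Eq. 4: 1.0(5.8) + 0.7(3.0) + 0.7(2.5) + 0.7(1.9) = 5.8 + 2.1 + 1.8 + 1.3 = 11.0
Combination 4 governs: w = 11.0 kip/ft.

11.0 kip/ft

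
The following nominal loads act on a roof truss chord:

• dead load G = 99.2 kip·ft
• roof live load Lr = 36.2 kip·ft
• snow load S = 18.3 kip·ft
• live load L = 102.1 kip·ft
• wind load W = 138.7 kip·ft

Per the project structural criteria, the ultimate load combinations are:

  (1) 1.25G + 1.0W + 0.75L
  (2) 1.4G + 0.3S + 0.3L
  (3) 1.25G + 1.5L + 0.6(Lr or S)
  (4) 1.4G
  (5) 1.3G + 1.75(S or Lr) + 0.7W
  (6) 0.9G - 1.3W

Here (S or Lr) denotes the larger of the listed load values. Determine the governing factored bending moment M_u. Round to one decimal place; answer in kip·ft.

(Lr or S) → Lr = 36.2 kip·ft; (S or Lr) → Lr = 36.2 kip·ft.
(1) 1.25(99.2) + 1.0(138.7) + 0.75(102.1) = 124.0 + 138.7 + 76.6 = 339.3
(2) 1.4(99.2) + 0.3(18.3) + 0.3(102.1) = 138.9 + 5.5 + 30.6 = 175.0
(3) 1.25(99.2) + 1.5(102.1) + 0.6(36.2) = 124.0 + 153.2 + 21.7 = 298.9
(4) 1.4(99.2) = 138.9
(5) 1.3(99.2) + 1.75(36.2) + 0.7(138.7) = 289.4
(6) 0.9(99.2) - 1.3(138.7) = 89.3 - 180.3 = -91.0
Maximum is from combination 1.

339.3 kip·ft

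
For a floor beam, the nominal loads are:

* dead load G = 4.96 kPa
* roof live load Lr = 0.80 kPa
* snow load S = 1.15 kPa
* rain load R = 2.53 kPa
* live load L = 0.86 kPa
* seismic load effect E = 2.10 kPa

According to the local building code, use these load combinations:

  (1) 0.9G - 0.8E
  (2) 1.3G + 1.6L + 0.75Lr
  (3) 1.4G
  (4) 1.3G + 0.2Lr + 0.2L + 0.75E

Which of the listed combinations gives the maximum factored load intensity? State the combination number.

Combination 2

(1) 0.9(4.96) - 0.8(2.10) = 2.78
(2) 1.3(4.96) + 1.6(0.86) + 0.75(0.80) = 8.42
(3) 1.4(4.96) = 6.94
(4) 1.3(4.96) + 0.2(0.80) + 0.2(0.86) + 0.75(2.10) = 8.36
The largest value is 8.42 kPa from combination 2.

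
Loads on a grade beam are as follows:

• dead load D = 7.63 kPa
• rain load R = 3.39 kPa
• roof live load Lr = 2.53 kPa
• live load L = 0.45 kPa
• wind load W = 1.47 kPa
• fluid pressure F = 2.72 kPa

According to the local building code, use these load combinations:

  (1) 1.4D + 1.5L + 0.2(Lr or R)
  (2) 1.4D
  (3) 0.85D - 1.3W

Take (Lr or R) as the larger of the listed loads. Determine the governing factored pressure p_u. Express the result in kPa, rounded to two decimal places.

(Lr or R) → R = 3.39 kPa.
(1) 1.4(7.63) + 1.5(0.45) + 0.2(3.39) = 10.68 + 0.68 + 0.68 = 12.04
(2) 1.4(7.63) = 10.68
(3) 0.85(7.63) - 1.3(1.47) = 4.57
Maximum is from combination 1.

12.04 kPa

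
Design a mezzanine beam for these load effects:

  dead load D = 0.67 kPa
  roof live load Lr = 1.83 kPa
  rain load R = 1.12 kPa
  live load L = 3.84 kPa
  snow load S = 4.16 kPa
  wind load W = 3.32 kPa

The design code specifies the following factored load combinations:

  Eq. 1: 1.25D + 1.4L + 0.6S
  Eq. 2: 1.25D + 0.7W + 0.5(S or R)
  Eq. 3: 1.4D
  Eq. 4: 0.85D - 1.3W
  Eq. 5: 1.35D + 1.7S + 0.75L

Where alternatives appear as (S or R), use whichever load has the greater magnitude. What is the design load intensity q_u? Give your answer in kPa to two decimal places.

10.86 kPa

(S or R) → S = 4.16 kPa.
Eq. 1: 1.25(0.67) + 1.4(3.84) + 0.6(4.16) = 8.71
Eq. 2: 1.25(0.67) + 0.7(3.32) + 0.5(4.16) = 5.24
Eq. 3: 1.4(0.67) = 0.94
Eq. 4: 0.85(0.67) - 1.3(3.32) = -3.75
Eq. 5: 1.35(0.67) + 1.7(4.16) + 0.75(3.84) = 10.86
The controlling combination is 5, giving 10.86 kPa.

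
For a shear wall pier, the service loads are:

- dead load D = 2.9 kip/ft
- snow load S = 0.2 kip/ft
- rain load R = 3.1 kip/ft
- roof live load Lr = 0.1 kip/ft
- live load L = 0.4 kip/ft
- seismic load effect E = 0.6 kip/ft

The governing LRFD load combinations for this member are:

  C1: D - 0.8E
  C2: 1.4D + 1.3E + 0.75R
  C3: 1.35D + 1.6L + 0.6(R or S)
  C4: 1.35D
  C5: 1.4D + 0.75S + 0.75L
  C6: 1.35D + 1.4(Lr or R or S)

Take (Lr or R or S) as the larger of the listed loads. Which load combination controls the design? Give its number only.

(R or S) → R = 3.1 kip/ft; (Lr or R or S) → R = 3.1 kip/ft.
C1: 1.0(2.9) - 0.8(0.6) = 2.90 - 0.48 = 2.42
C2: 1.4(2.9) + 1.3(0.6) + 0.75(3.1) = 4.06 + 0.78 + 2.33 = 7.17
C3: 1.35(2.9) + 1.6(0.4) + 0.6(3.1) = 3.92 + 0.64 + 1.86 = 6.42
C4: 1.35(2.9) = 3.92
C5: 1.4(2.9) + 0.75(0.2) + 0.75(0.4) = 4.06 + 0.15 + 0.30 = 4.51
C6: 1.35(2.9) + 1.4(3.1) = 3.92 + 4.34 = 8.26
The largest value is 8.26 kip/ft from combination 6.

Combination 6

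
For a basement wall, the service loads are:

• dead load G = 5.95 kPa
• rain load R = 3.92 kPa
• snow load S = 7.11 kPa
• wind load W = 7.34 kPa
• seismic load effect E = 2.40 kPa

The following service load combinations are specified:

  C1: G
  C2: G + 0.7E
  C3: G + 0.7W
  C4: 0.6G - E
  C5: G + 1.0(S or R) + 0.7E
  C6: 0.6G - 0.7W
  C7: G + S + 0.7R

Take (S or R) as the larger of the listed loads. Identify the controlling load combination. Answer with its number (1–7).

Combination 7

(S or R) → S = 7.11 kPa.
C1: 1.0(5.95) = 5.95
C2: 1.0(5.95) + 0.7(2.40) = 5.95 + 1.68 = 7.63
C3: 1.0(5.95) + 0.7(7.34) = 5.95 + 5.14 = 11.09
C4: 0.6(5.95) - 1.0(2.40) = 3.57 - 2.40 = 1.17
C5: 1.0(5.95) + 1.0(7.11) + 0.7(2.40) = 5.95 + 7.11 + 1.68 = 14.74
C6: 0.6(5.95) - 0.7(7.34) = 3.57 - 5.14 = -1.57
C7: 1.0(5.95) + 1.0(7.11) + 0.7(3.92) = 5.95 + 7.11 + 2.74 = 15.80
The largest value is 15.80 kPa from combination 7.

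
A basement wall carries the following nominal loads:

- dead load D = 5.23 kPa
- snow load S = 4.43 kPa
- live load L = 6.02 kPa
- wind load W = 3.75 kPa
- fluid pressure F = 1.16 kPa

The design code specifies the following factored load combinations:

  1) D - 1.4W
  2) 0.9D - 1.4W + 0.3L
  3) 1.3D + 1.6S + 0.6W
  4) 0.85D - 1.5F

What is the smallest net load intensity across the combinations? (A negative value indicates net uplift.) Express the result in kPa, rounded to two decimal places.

1) 1.0(5.23) - 1.4(3.75) = -0.02
2) 0.9(5.23) - 1.4(3.75) + 0.3(6.02) = 1.26
3) 1.3(5.23) + 1.6(4.43) + 0.6(3.75) = 16.14
4) 0.85(5.23) - 1.5(1.16) = 2.71
Combination 1 gives the minimum: -0.02 kPa.

-0.02 kPa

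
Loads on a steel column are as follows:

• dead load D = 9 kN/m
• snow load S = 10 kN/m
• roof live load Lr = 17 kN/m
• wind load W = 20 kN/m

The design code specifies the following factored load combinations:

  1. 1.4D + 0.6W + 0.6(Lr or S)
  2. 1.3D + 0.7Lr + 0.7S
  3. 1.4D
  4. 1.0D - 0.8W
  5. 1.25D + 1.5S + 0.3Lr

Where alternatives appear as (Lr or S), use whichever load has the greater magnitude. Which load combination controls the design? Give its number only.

Combination 1

(Lr or S) → Lr = 17 kN/m.
1. 1.4(9) + 0.6(20) + 0.6(17) = 34.8
2. 1.3(9) + 0.7(17) + 0.7(10) = 30.6
3. 1.4(9) = 12.6
4. 1.0(9) - 0.8(20) = -7.0
5. 1.25(9) + 1.5(10) + 0.3(17) = 31.4
The largest value is 34.8 kN/m from combination 1.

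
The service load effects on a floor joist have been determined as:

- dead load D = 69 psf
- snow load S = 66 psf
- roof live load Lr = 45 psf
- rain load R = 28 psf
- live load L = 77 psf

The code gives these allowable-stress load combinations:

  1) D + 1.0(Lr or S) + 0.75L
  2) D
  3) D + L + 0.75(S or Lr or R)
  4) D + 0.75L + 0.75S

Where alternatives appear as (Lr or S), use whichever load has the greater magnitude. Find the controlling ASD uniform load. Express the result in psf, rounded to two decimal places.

(Lr or S) → S = 66 psf; (S or Lr or R) → S = 66 psf.
1) 1.0(69) + 1.0(66) + 0.75(77) = 69.00 + 66.00 + 57.75 = 192.75
2) 1.0(69) = 69.00
3) 1.0(69) + 1.0(77) + 0.75(66) = 69.00 + 77.00 + 49.50 = 195.50
4) 1.0(69) + 0.75(77) + 0.75(66) = 69.00 + 57.75 + 49.50 = 176.25
The controlling combination is 3, giving 195.50 psf.

195.50 psf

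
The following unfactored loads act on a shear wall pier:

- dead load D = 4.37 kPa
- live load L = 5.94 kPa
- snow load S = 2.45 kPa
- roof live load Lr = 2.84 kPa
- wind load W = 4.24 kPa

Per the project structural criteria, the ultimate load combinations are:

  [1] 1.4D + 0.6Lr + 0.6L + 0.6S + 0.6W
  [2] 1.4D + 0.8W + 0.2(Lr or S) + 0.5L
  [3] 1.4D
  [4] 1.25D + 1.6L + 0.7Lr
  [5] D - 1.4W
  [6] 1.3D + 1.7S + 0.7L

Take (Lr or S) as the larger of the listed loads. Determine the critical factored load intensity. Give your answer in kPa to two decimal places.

16.95 kPa

(Lr or S) → Lr = 2.84 kPa.
[1] 1.4(4.37) + 0.6(2.84) + 0.6(5.94) + 0.6(2.45) + 0.6(4.24) = 15.40
[2] 1.4(4.37) + 0.8(4.24) + 0.2(2.84) + 0.5(5.94) = 6.12 + 3.39 + 0.57 + 2.97 = 13.05
[3] 1.4(4.37) = 6.12
[4] 1.25(4.37) + 1.6(5.94) + 0.7(2.84) = 5.46 + 9.50 + 1.99 = 16.95
[5] 1.0(4.37) - 1.4(4.24) = 4.37 - 5.94 = -1.57
[6] 1.3(4.37) + 1.7(2.45) + 0.7(5.94) = 14.00
The controlling combination is 4, giving 16.95 kPa.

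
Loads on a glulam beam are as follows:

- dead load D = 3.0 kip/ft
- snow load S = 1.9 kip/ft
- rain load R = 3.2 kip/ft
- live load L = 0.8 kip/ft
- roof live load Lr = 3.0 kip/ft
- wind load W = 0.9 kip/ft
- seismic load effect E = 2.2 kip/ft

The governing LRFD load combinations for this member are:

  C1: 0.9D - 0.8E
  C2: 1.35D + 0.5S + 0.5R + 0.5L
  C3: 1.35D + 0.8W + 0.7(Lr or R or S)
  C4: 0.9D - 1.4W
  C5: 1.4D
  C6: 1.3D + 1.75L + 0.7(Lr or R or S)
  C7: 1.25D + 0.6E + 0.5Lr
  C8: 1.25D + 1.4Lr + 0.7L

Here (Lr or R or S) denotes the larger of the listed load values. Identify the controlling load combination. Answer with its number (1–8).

(Lr or R or S) → R = 3.2 kip/ft.
C1: 0.9(3.0) - 0.8(2.2) = 2.7 - 1.8 = 0.9
C2: 1.35(3.0) + 0.5(1.9) + 0.5(3.2) + 0.5(0.8) = 7.0
C3: 1.35(3.0) + 0.8(0.9) + 0.7(3.2) = 4.1 + 0.7 + 2.2 = 7.0
C4: 0.9(3.0) - 1.4(0.9) = 2.7 - 1.3 = 1.4
C5: 1.4(3.0) = 4.2
C6: 1.3(3.0) + 1.75(0.8) + 0.7(3.2) = 3.9 + 1.4 + 2.2 = 7.5
C7: 1.25(3.0) + 0.6(2.2) + 0.5(3.0) = 3.8 + 1.3 + 1.5 = 6.6
C8: 1.25(3.0) + 1.4(3.0) + 0.7(0.8) = 8.5
The largest value is 8.5 kip/ft from combination 8.

Combination 8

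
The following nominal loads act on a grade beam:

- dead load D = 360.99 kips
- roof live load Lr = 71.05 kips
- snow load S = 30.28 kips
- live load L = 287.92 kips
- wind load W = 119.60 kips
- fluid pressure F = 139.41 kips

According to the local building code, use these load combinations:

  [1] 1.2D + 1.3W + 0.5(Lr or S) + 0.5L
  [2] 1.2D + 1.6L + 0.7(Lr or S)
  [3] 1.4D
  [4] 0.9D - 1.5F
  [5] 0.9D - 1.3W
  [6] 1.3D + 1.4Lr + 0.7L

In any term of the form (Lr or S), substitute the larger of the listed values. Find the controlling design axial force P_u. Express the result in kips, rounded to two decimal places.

(Lr or S) → Lr = 71.05 kips.
[1] 1.2(360.99) + 1.3(119.60) + 0.5(71.05) + 0.5(287.92) = 768.15
[2] 1.2(360.99) + 1.6(287.92) + 0.7(71.05) = 433.19 + 460.67 + 49.74 = 943.60
[3] 1.4(360.99) = 505.39
[4] 0.9(360.99) - 1.5(139.41) = 115.78
[5] 0.9(360.99) - 1.3(119.60) = 324.89 - 155.48 = 169.41
[6] 1.3(360.99) + 1.4(71.05) + 0.7(287.92) = 469.29 + 99.47 + 201.54 = 770.30
The controlling combination is 2, giving 943.60 kips.

943.60 kips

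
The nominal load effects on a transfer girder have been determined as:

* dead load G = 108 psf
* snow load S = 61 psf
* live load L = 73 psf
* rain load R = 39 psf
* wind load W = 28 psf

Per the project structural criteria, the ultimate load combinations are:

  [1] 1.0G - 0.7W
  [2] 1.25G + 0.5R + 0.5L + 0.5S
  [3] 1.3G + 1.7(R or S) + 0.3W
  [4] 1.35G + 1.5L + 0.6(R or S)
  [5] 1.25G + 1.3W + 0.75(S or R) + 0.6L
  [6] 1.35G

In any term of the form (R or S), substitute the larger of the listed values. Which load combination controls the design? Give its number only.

(R or S) → S = 61 psf; (S or R) → S = 61 psf.
[1] 1.0(108) - 0.7(28) = 88.4
[2] 1.25(108) + 0.5(39) + 0.5(73) + 0.5(61) = 221.5
[3] 1.3(108) + 1.7(61) + 0.3(28) = 252.5
[4] 1.35(108) + 1.5(73) + 0.6(61) = 291.9
[5] 1.25(108) + 1.3(28) + 0.75(61) + 0.6(73) = 261.0
[6] 1.35(108) = 145.8
The largest value is 291.9 psf from combination 4.

Combination 4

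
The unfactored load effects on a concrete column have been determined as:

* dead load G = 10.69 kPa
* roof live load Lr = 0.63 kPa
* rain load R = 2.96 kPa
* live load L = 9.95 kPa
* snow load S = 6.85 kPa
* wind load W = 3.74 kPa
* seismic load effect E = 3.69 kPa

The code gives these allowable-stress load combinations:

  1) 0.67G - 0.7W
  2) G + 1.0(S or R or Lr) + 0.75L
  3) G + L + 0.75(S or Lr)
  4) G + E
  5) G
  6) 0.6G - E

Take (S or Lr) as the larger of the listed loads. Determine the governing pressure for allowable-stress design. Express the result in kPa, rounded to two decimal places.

25.78 kPa

(S or R or Lr) → S = 6.85 kPa; (S or Lr) → S = 6.85 kPa.
1) 0.67(10.69) - 0.7(3.74) = 4.54
2) 1.0(10.69) + 1.0(6.85) + 0.75(9.95) = 25.00
3) 1.0(10.69) + 1.0(9.95) + 0.75(6.85) = 25.78
4) 1.0(10.69) + 1.0(3.69) = 14.38
5) 1.0(10.69) = 10.69
6) 0.6(10.69) - 1.0(3.69) = 2.72
Maximum is from combination 3.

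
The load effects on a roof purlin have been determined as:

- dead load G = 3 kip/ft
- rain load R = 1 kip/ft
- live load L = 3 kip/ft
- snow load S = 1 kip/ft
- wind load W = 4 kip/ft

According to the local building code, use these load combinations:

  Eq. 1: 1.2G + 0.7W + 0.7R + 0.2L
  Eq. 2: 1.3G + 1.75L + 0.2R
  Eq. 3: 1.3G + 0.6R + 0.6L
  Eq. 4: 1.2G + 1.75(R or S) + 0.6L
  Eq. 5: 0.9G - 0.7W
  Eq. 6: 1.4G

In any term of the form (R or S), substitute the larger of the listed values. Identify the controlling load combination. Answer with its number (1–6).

Combination 2

(R or S) → R = 1 kip/ft.
Eq. 1: 1.2(3) + 0.7(4) + 0.7(1) + 0.2(3) = 3.6 + 2.8 + 0.7 + 0.6 = 7.7
Eq. 2: 1.3(3) + 1.75(3) + 0.2(1) = 3.9 + 5.3 + 0.2 = 9.4
Eq. 3: 1.3(3) + 0.6(1) + 0.6(3) = 3.9 + 0.6 + 1.8 = 6.3
Eq. 4: 1.2(3) + 1.75(1) + 0.6(3) = 3.6 + 1.8 + 1.8 = 7.2
Eq. 5: 0.9(3) - 0.7(4) = 2.7 - 2.8 = -0.1
Eq. 6: 1.4(3) = 4.2
The largest value is 9.4 kip/ft from combination 2.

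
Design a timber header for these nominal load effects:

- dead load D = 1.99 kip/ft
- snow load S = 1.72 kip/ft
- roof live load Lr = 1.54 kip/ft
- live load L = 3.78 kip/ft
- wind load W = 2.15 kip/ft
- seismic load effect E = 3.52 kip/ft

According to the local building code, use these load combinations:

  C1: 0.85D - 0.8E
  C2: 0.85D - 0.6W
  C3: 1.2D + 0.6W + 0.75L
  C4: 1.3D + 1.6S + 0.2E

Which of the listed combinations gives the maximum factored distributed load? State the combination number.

Combination 3

C1: 0.85(1.99) - 0.8(3.52) = -1.12
C2: 0.85(1.99) - 0.6(2.15) = 1.69 - 1.29 = 0.40
C3: 1.2(1.99) + 0.6(2.15) + 0.75(3.78) = 6.51
C4: 1.3(1.99) + 1.6(1.72) + 0.2(3.52) = 2.59 + 2.75 + 0.70 = 6.04
The largest value is 6.51 kip/ft from combination 3.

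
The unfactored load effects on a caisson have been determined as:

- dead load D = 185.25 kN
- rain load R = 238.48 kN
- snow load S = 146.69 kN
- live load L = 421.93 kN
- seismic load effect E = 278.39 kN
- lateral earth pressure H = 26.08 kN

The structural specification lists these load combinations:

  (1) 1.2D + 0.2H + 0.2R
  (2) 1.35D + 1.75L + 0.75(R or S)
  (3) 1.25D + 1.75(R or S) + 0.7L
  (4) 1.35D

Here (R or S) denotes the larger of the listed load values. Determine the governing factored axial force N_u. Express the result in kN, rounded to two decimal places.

(R or S) → R = 238.48 kN.
(1) 1.2(185.25) + 0.2(26.08) + 0.2(238.48) = 275.21
(2) 1.35(185.25) + 1.75(421.93) + 0.75(238.48) = 250.09 + 738.38 + 178.86 = 1167.33
(3) 1.25(185.25) + 1.75(238.48) + 0.7(421.93) = 231.56 + 417.34 + 295.35 = 944.25
(4) 1.35(185.25) = 250.09
Combination 2 governs: N_u = 1167.33 kN.

1167.33 kN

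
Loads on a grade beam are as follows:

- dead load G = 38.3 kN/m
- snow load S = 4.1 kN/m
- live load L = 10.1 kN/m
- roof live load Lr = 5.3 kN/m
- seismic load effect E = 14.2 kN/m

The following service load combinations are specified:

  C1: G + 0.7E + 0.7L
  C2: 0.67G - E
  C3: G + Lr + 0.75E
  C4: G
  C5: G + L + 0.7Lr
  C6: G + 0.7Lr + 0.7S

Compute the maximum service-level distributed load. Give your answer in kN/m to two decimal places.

55.31 kN/m

C1: 1.0(38.3) + 0.7(14.2) + 0.7(10.1) = 55.31
C2: 0.67(38.3) - 1.0(14.2) = 11.46
C3: 1.0(38.3) + 1.0(5.3) + 0.75(14.2) = 54.25
C4: 1.0(38.3) = 38.30
C5: 1.0(38.3) + 1.0(10.1) + 0.7(5.3) = 52.11
C6: 1.0(38.3) + 0.7(5.3) + 0.7(4.1) = 44.88
Combination 1 governs: w = 55.31 kN/m.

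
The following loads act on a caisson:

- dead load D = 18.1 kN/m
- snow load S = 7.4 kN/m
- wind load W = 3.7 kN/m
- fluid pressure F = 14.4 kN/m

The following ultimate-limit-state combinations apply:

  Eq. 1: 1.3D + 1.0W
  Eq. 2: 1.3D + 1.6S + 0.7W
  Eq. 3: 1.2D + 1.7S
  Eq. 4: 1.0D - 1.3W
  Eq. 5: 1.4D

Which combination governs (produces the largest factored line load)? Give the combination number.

Eq. 1: 1.3(18.1) + 1.0(3.7) = 27.23
Eq. 2: 1.3(18.1) + 1.6(7.4) + 0.7(3.7) = 37.96
Eq. 3: 1.2(18.1) + 1.7(7.4) = 34.30
Eq. 4: 1.0(18.1) - 1.3(3.7) = 13.29
Eq. 5: 1.4(18.1) = 25.34
The largest value is 37.96 kN/m from combination 2.

Combination 2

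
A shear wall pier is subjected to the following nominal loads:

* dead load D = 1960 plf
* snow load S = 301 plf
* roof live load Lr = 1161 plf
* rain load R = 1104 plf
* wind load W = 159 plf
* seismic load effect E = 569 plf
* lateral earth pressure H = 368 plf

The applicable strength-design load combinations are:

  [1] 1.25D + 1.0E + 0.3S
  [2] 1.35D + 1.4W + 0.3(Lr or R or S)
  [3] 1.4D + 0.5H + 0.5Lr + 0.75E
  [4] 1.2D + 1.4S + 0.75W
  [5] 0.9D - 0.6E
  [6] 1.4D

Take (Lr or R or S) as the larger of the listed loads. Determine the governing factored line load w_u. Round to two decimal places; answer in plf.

3935.25 plf

(Lr or R or S) → Lr = 1161 plf.
[1] 1.25(1960) + 1.0(569) + 0.3(301) = 3109.30
[2] 1.35(1960) + 1.4(159) + 0.3(1161) = 3216.90
[3] 1.4(1960) + 0.5(368) + 0.5(1161) + 0.75(569) = 3935.25
[4] 1.2(1960) + 1.4(301) + 0.75(159) = 2892.65
[5] 0.9(1960) - 0.6(569) = 1422.60
[6] 1.4(1960) = 2744.00
Combination 3 governs: w_u = 3935.25 plf.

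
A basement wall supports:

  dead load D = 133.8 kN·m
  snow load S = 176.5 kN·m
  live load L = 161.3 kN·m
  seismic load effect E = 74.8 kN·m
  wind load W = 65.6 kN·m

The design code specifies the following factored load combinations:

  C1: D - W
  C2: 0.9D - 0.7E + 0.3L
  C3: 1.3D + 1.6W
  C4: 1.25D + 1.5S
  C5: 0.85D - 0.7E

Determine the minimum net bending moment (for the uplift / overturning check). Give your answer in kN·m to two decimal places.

61.37 kN·m

C1: 1.0(133.8) - 1.0(65.6) = 68.20
C2: 0.9(133.8) - 0.7(74.8) + 0.3(161.3) = 116.45
C3: 1.3(133.8) + 1.6(65.6) = 278.90
C4: 1.25(133.8) + 1.5(176.5) = 432.00
C5: 0.85(133.8) - 0.7(74.8) = 61.37
Combination 5 gives the minimum: 61.37 kN·m.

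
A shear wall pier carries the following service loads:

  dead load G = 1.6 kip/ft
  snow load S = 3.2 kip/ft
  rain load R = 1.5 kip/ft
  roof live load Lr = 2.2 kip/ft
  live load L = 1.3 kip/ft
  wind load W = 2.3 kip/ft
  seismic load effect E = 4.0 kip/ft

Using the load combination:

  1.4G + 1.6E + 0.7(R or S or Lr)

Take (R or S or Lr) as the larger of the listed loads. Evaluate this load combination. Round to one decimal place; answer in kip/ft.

(R or S or Lr) → S = 3.2 kip/ft.
1.4(1.6) + 1.6(4.0) + 0.7(3.2) = 10.9
w_u = 10.9 kip/ft.

10.9 kip/ft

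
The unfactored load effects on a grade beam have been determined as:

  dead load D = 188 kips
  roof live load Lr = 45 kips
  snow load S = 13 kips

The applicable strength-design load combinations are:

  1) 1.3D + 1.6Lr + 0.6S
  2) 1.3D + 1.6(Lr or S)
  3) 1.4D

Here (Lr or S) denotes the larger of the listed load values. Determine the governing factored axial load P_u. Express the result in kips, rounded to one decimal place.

324.2 kips

(Lr or S) → Lr = 45 kips.
1) 1.3(188) + 1.6(45) + 0.6(13) = 244.4 + 72.0 + 7.8 = 324.2
2) 1.3(188) + 1.6(45) = 244.4 + 72.0 = 316.4
3) 1.4(188) = 263.2
The controlling combination is 1, giving 324.2 kips.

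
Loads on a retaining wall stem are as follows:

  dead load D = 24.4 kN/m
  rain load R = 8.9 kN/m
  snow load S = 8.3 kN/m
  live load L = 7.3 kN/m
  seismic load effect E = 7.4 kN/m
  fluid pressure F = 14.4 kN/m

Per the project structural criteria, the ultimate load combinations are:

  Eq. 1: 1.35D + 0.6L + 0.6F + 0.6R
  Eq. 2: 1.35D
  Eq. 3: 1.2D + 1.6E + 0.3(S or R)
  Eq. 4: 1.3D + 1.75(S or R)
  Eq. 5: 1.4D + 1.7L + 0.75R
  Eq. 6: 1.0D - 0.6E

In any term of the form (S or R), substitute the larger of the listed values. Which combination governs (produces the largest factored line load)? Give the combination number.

(S or R) → R = 8.9 kN/m.
Eq. 1: 1.35(24.4) + 0.6(7.3) + 0.6(14.4) + 0.6(8.9) = 32.94 + 4.38 + 8.64 + 5.34 = 51.30
Eq. 2: 1.35(24.4) = 32.94
Eq. 3: 1.2(24.4) + 1.6(7.4) + 0.3(8.9) = 29.28 + 11.84 + 2.67 = 43.79
Eq. 4: 1.3(24.4) + 1.75(8.9) = 31.72 + 15.58 = 47.30
Eq. 5: 1.4(24.4) + 1.7(7.3) + 0.75(8.9) = 34.16 + 12.41 + 6.68 = 53.25
Eq. 6: 1.0(24.4) - 0.6(7.4) = 24.40 - 4.44 = 19.96
The largest value is 53.25 kN/m from combination 5.

Combination 5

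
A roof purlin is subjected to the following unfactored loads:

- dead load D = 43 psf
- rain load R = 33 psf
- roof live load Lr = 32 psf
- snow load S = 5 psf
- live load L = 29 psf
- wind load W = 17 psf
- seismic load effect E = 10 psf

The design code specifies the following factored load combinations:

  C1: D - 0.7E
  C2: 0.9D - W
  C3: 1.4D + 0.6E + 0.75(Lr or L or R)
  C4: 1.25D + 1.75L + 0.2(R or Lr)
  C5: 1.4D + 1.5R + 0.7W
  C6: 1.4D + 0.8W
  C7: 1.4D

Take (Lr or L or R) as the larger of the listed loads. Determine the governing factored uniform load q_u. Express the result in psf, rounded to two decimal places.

121.60 psf

(Lr or L or R) → R = 33 psf; (R or Lr) → R = 33 psf.
C1: 1.0(43) - 0.7(10) = 36.00
C2: 0.9(43) - 1.0(17) = 21.70
C3: 1.4(43) + 0.6(10) + 0.75(33) = 90.95
C4: 1.25(43) + 1.75(29) + 0.2(33) = 111.10
C5: 1.4(43) + 1.5(33) + 0.7(17) = 121.60
C6: 1.4(43) + 0.8(17) = 73.80
C7: 1.4(43) = 60.20
Maximum is from combination 5.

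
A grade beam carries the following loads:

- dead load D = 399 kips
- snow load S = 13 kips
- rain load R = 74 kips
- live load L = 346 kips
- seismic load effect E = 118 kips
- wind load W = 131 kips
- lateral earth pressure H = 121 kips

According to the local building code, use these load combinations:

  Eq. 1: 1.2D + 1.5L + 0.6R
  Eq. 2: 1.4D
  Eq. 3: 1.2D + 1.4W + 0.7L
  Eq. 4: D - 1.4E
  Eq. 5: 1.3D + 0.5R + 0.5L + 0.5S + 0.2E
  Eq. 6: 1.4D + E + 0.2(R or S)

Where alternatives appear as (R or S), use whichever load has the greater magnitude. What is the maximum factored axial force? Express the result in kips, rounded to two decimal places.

(R or S) → R = 74 kips.
Eq. 1: 1.2(399) + 1.5(346) + 0.6(74) = 478.80 + 519.00 + 44.40 = 1042.20
Eq. 2: 1.4(399) = 558.60
Eq. 3: 1.2(399) + 1.4(131) + 0.7(346) = 478.80 + 183.40 + 242.20 = 904.40
Eq. 4: 1.0(399) - 1.4(118) = 399.00 - 165.20 = 233.80
Eq. 5: 1.3(399) + 0.5(74) + 0.5(346) + 0.5(13) + 0.2(118) = 518.70 + 37.00 + 173.00 + 6.50 + 23.60 = 758.80
Eq. 6: 1.4(399) + 1.0(118) + 0.2(74) = 558.60 + 118.00 + 14.80 = 691.40
Combination 1 governs: P_u = 1042.20 kips.

1042.20 kips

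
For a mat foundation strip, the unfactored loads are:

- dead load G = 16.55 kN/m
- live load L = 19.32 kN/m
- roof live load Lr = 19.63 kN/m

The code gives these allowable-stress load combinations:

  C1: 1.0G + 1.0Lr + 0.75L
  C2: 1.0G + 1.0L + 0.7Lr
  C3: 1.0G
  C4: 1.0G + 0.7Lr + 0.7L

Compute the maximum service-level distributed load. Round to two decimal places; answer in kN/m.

50.67 kN/m

C1: 1.0(16.55) + 1.0(19.63) + 0.75(19.32) = 16.55 + 19.63 + 14.49 = 50.67
C2: 1.0(16.55) + 1.0(19.32) + 0.7(19.63) = 16.55 + 19.32 + 13.74 = 49.61
C3: 1.0(16.55) = 16.55
C4: 1.0(16.55) + 0.7(19.63) + 0.7(19.32) = 43.82
Combination 1 governs: w = 50.67 kN/m.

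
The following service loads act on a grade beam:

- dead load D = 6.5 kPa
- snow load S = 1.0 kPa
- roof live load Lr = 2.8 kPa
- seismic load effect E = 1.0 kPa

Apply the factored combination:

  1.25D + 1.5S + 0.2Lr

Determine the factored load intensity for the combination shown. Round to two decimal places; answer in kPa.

1.25(6.5) + 1.5(1.0) + 0.2(2.8) = 8.13 + 1.50 + 0.56 = 10.19
q_u = 10.19 kPa.

10.19 kPa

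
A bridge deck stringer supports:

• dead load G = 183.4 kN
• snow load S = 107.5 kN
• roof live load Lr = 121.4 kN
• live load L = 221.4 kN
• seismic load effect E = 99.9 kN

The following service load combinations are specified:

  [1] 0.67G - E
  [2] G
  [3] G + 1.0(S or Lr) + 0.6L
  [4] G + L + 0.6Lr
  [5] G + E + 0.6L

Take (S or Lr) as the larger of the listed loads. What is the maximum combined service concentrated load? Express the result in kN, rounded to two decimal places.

(S or Lr) → Lr = 121.4 kN.
[1] 0.67(183.4) - 1.0(99.9) = 122.88 - 99.90 = 22.98
[2] 1.0(183.4) = 183.40
[3] 1.0(183.4) + 1.0(121.4) + 0.6(221.4) = 183.40 + 121.40 + 132.84 = 437.64
[4] 1.0(183.4) + 1.0(221.4) + 0.6(121.4) = 183.40 + 221.40 + 72.84 = 477.64
[5] 1.0(183.4) + 1.0(99.9) + 0.6(221.4) = 183.40 + 99.90 + 132.84 = 416.14
The controlling combination is 4, giving 477.64 kN.

477.64 kN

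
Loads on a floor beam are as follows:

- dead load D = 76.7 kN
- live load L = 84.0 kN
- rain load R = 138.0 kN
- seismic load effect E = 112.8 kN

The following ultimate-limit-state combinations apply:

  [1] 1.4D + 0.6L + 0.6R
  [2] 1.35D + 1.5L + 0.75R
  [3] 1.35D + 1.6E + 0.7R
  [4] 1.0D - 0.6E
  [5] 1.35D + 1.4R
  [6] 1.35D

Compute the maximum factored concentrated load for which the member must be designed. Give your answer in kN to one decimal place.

[1] 1.4(76.7) + 0.6(84.0) + 0.6(138.0) = 107.4 + 50.4 + 82.8 = 240.6
[2] 1.35(76.7) + 1.5(84.0) + 0.75(138.0) = 103.5 + 126.0 + 103.5 = 333.0
[3] 1.35(76.7) + 1.6(112.8) + 0.7(138.0) = 103.5 + 180.5 + 96.6 = 380.6
[4] 1.0(76.7) - 0.6(112.8) = 76.7 - 67.7 = 9.0
[5] 1.35(76.7) + 1.4(138.0) = 103.5 + 193.2 = 296.7
[6] 1.35(76.7) = 103.5
Combination 3 governs: P_u = 380.6 kN.

380.6 kN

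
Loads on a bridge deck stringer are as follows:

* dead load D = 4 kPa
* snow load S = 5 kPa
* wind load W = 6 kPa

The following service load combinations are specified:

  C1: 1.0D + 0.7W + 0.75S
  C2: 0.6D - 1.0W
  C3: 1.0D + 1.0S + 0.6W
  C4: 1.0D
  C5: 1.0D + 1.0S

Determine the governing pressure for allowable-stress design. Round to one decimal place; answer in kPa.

12.6 kPa

C1: 1.0(4) + 0.7(6) + 0.75(5) = 4.0 + 4.2 + 3.8 = 12.0
C2: 0.6(4) - 1.0(6) = 2.4 - 6.0 = -3.6
C3: 1.0(4) + 1.0(5) + 0.6(6) = 4.0 + 5.0 + 3.6 = 12.6
C4: 1.0(4) = 4.0
C5: 1.0(4) + 1.0(5) = 4.0 + 5.0 = 9.0
The controlling combination is 3, giving 12.6 kPa.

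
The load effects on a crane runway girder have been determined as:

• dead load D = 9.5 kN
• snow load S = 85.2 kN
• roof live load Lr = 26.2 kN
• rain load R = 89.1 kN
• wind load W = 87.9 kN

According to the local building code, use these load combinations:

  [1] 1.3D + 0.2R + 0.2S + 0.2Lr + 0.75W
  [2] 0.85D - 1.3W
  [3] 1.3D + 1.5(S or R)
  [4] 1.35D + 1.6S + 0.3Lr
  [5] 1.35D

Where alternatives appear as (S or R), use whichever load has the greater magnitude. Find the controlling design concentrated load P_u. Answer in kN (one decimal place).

(S or R) → R = 89.1 kN.
[1] 1.3(9.5) + 0.2(89.1) + 0.2(85.2) + 0.2(26.2) + 0.75(87.9) = 118.4
[2] 0.85(9.5) - 1.3(87.9) = -106.2
[3] 1.3(9.5) + 1.5(89.1) = 146.0
[4] 1.35(9.5) + 1.6(85.2) + 0.3(26.2) = 157.0
[5] 1.35(9.5) = 12.8
Combination 4 governs: P_u = 157.0 kN.

157.0 kN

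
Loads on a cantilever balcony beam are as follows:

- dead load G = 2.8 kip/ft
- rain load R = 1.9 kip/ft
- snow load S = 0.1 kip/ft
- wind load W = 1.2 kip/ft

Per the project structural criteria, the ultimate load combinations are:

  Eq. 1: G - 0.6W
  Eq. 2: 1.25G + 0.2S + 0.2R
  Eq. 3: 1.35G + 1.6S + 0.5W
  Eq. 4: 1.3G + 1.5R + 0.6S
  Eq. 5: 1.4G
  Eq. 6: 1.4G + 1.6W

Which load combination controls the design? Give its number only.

Combination 4

Eq. 1: 1.0(2.8) - 0.6(1.2) = 2.8 - 0.7 = 2.1
Eq. 2: 1.25(2.8) + 0.2(0.1) + 0.2(1.9) = 3.5 + 0.0 + 0.4 = 3.9
Eq. 3: 1.35(2.8) + 1.6(0.1) + 0.5(1.2) = 4.5
Eq. 4: 1.3(2.8) + 1.5(1.9) + 0.6(0.1) = 3.6 + 2.9 + 0.1 = 6.6
Eq. 5: 1.4(2.8) = 3.9
Eq. 6: 1.4(2.8) + 1.6(1.2) = 3.9 + 1.9 = 5.8
The largest value is 6.6 kip/ft from combination 4.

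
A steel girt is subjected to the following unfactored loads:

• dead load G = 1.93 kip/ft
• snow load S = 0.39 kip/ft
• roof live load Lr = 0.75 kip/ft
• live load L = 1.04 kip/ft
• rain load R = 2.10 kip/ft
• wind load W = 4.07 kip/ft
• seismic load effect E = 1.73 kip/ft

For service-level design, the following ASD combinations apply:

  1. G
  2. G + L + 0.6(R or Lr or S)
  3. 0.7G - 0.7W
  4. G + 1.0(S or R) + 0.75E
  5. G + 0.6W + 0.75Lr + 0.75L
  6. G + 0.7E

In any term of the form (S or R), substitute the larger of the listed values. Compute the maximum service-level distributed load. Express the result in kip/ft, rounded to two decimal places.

(R or Lr or S) → R = 2.10 kip/ft; (S or R) → R = 2.10 kip/ft.
1. 1.0(1.93) = 1.93
2. 1.0(1.93) + 1.0(1.04) + 0.6(2.10) = 4.23
3. 0.7(1.93) - 0.7(4.07) = -1.50
4. 1.0(1.93) + 1.0(2.10) + 0.75(1.73) = 5.33
5. 1.0(1.93) + 0.6(4.07) + 0.75(0.75) + 0.75(1.04) = 5.71
6. 1.0(1.93) + 0.7(1.73) = 3.14
Combination 5 governs: w = 5.71 kip/ft.

5.71 kip/ft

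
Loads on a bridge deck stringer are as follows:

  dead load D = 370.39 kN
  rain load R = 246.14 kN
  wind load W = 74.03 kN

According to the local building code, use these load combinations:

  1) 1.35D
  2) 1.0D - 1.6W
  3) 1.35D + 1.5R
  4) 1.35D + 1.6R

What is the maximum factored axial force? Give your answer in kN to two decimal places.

1) 1.35(370.39) = 500.03
2) 1.0(370.39) - 1.6(74.03) = 370.39 - 118.45 = 251.94
3) 1.35(370.39) + 1.5(246.14) = 500.03 + 369.21 = 869.24
4) 1.35(370.39) + 1.6(246.14) = 500.03 + 393.82 = 893.85
The controlling combination is 4, giving 893.85 kN.

893.85 kN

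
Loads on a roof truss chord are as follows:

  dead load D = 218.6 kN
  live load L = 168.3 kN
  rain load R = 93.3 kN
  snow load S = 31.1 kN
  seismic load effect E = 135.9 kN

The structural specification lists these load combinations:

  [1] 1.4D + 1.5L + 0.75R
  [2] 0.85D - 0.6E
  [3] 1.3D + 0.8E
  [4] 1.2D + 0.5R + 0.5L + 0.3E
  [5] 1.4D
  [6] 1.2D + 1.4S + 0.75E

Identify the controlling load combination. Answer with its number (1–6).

Combination 1

[1] 1.4(218.6) + 1.5(168.3) + 0.75(93.3) = 306.0 + 252.5 + 70.0 = 628.5
[2] 0.85(218.6) - 0.6(135.9) = 185.8 - 81.5 = 104.3
[3] 1.3(218.6) + 0.8(135.9) = 284.2 + 108.7 = 392.9
[4] 1.2(218.6) + 0.5(93.3) + 0.5(168.3) + 0.3(135.9) = 433.9
[5] 1.4(218.6) = 306.0
[6] 1.2(218.6) + 1.4(31.1) + 0.75(135.9) = 407.8
The largest value is 628.5 kN from combination 1.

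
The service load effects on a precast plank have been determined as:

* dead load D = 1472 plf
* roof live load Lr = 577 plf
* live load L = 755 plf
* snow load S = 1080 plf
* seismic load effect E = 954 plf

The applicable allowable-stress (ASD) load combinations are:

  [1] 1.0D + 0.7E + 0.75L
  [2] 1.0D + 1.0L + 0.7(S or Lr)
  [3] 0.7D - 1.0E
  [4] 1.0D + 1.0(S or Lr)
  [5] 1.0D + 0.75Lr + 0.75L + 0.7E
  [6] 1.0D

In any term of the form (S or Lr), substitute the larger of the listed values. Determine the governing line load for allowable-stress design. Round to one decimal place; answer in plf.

(S or Lr) → S = 1080 plf.
[1] 1.0(1472) + 0.7(954) + 0.75(755) = 1472.0 + 667.8 + 566.3 = 2706.1
[2] 1.0(1472) + 1.0(755) + 0.7(1080) = 1472.0 + 755.0 + 756.0 = 2983.0
[3] 0.7(1472) - 1.0(954) = 1030.4 - 954.0 = 76.4
[4] 1.0(1472) + 1.0(1080) = 1472.0 + 1080.0 = 2552.0
[5] 1.0(1472) + 0.75(577) + 0.75(755) + 0.7(954) = 3138.8
[6] 1.0(1472) = 1472.0
Combination 5 governs: w = 3138.8 plf.

3138.8 plf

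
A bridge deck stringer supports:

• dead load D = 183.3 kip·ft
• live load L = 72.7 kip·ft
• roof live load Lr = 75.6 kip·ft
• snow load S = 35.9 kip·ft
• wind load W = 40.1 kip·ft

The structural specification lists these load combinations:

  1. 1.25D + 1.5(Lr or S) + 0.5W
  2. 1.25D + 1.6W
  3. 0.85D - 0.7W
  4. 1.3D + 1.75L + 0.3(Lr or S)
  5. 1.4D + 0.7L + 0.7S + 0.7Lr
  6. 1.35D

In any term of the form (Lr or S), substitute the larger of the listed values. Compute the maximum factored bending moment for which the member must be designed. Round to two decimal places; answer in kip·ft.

388.20 kip·ft

(Lr or S) → Lr = 75.6 kip·ft.
1. 1.25(183.3) + 1.5(75.6) + 0.5(40.1) = 362.58
2. 1.25(183.3) + 1.6(40.1) = 293.29
3. 0.85(183.3) - 0.7(40.1) = 127.74
4. 1.3(183.3) + 1.75(72.7) + 0.3(75.6) = 388.20
5. 1.4(183.3) + 0.7(72.7) + 0.7(35.9) + 0.7(75.6) = 385.56
6. 1.35(183.3) = 247.46
Combination 4 governs: M_u = 388.20 kip·ft.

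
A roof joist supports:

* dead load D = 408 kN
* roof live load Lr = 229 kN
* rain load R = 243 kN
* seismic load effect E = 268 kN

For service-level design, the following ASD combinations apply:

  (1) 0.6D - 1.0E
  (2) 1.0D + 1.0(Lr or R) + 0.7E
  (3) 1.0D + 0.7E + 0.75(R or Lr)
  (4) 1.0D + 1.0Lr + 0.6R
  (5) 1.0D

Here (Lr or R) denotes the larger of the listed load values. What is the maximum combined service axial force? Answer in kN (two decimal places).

(Lr or R) → R = 243 kN; (R or Lr) → R = 243 kN.
(1) 0.6(408) - 1.0(268) = 244.80 - 268.00 = -23.20
(2) 1.0(408) + 1.0(243) + 0.7(268) = 408.00 + 243.00 + 187.60 = 838.60
(3) 1.0(408) + 0.7(268) + 0.75(243) = 408.00 + 187.60 + 182.25 = 777.85
(4) 1.0(408) + 1.0(229) + 0.6(243) = 408.00 + 229.00 + 145.80 = 782.80
(5) 1.0(408) = 408.00
Combination 2 governs: N = 838.60 kN.

838.60 kN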